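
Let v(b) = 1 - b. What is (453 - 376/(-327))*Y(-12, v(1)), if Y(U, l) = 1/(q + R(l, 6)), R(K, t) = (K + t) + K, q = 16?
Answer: 148507/7194 ≈ 20.643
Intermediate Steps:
R(K, t) = t + 2*K
Y(U, l) = 1/(22 + 2*l) (Y(U, l) = 1/(16 + (6 + 2*l)) = 1/(22 + 2*l))
(453 - 376/(-327))*Y(-12, v(1)) = (453 - 376/(-327))*(1/(2*(11 + (1 - 1*1)))) = (453 - 376*(-1/327))*(1/(2*(11 + (1 - 1)))) = (453 + 376/327)*(1/(2*(11 + 0))) = 148507*((1/2)/11)/327 = 148507*((1/2)*(1/11))/327 = (148507/327)*(1/22) = 148507/7194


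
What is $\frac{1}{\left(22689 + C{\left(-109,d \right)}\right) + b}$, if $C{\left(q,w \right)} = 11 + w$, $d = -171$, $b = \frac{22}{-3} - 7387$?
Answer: $\frac{3}{45404} \approx 6.6073 \cdot 10^{-5}$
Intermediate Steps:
$b = - \frac{22183}{3}$ ($b = 22 \left(- \frac{1}{3}\right) - 7387 = - \frac{22}{3} - 7387 = - \frac{22183}{3} \approx -7394.3$)
$\frac{1}{\left(22689 + C{\left(-109,d \right)}\right) + b} = \frac{1}{\left(22689 + \left(11 - 171\right)\right) - \frac{22183}{3}} = \frac{1}{\left(22689 - 160\right) - \frac{22183}{3}} = \frac{1}{22529 - \frac{22183}{3}} = \frac{1}{\frac{45404}{3}} = \frac{3}{45404}$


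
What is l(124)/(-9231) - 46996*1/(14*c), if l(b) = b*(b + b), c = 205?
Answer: -261039158/13246485 ≈ -19.706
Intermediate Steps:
l(b) = 2*b² (l(b) = b*(2*b) = 2*b²)
l(124)/(-9231) - 46996*1/(14*c) = (2*124²)/(-9231) - 46996/(205*14) = (2*15376)*(-1/9231) - 46996/2870 = 30752*(-1/9231) - 46996*1/2870 = -30752/9231 - 23498/1435 = -261039158/13246485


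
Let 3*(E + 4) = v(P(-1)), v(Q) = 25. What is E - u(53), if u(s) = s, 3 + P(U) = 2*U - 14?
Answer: -146/3 ≈ -48.667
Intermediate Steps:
P(U) = -17 + 2*U (P(U) = -3 + (2*U - 14) = -3 + (-14 + 2*U) = -17 + 2*U)
E = 13/3 (E = -4 + (⅓)*25 = -4 + 25/3 = 13/3 ≈ 4.3333)
E - u(53) = 13/3 - 1*53 = 13/3 - 53 = -146/3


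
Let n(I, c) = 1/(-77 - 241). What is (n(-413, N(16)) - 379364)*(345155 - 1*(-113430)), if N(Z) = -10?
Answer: -55322663959505/318 ≈ -1.7397e+11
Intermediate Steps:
n(I, c) = -1/318 (n(I, c) = 1/(-318) = -1/318)
(n(-413, N(16)) - 379364)*(345155 - 1*(-113430)) = (-1/318 - 379364)*(345155 - 1*(-113430)) = -120637753*(345155 + 113430)/318 = -120637753/318*458585 = -55322663959505/318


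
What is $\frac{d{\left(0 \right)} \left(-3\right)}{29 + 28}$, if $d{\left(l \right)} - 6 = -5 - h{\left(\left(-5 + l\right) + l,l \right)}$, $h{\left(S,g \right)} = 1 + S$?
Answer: $- \frac{5}{19} \approx -0.26316$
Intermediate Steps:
$d{\left(l \right)} = 5 - 2 l$ ($d{\left(l \right)} = 6 - \left(1 + 2 l\right) = 5 - 2 l$)
$\frac{d{\left(0 \right)} \left(-3\right)}{29 + 28} = \frac{\left(5 - 0\right) \left(-3\right)}{29 + 28} = \frac{\left(5 + 0\right) \left(-3\right)}{57} = 5 \left(-3\right) \frac{1}{57} = \left(-15\right) \frac{1}{57} = - \frac{5}{19}$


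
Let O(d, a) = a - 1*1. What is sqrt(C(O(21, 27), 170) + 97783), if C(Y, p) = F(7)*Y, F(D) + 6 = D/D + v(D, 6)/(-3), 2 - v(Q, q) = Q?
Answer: sqrt(879267)/3 ≈ 312.56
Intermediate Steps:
O(d, a) = -1 + a (O(d, a) = a - 1 = -1 + a)
v(Q, q) = 2 - Q
F(D) = -17/3 + D/3 (F(D) = -6 + (D/D + (2 - D)/(-3)) = -6 + (1 + (2 - D)*(-1/3)) = -6 + (1 + (-2/3 + D/3)) = -6 + (1/3 + D/3) = -17/3 + D/3)
C(Y, p) = -10*Y/3 (C(Y, p) = (-17/3 + (1/3)*7)*Y = (-17/3 + 7/3)*Y = -10*Y/3)
sqrt(C(O(21, 27), 170) + 97783) = sqrt(-10*(-1 + 27)/3 + 97783) = sqrt(-10/3*26 + 97783) = sqrt(-260/3 + 97783) = sqrt(293089/3) = sqrt(879267)/3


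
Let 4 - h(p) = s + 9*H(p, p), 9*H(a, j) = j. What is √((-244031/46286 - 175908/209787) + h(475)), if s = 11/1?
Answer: I*√5113665426802736879882/3236733694 ≈ 22.093*I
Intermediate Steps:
s = 11 (s = 11*1 = 11)
H(a, j) = j/9
h(p) = -7 - p (h(p) = 4 - (11 + 9*(p/9)) = 4 - (11 + p) = 4 + (-11 - p) = -7 - p)
√((-244031/46286 - 175908/209787) + h(475)) = √((-244031/46286 - 175908/209787) + (-7 - 1*475)) = √((-244031*1/46286 - 175908*1/209787) + (-7 - 475)) = √((-244031/46286 - 58636/69929) - 482) = √(-19778869695/3236733694 - 482) = √(-1579884510203/3236733694) = I*√5113665426802736879882/3236733694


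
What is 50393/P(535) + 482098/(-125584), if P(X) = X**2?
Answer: -65829972769/17972640200 ≈ -3.6628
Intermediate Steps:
50393/P(535) + 482098/(-125584) = 50393/(535**2) + 482098/(-125584) = 50393/286225 + 482098*(-1/125584) = 50393*(1/286225) - 241049/62792 = 50393/286225 - 241049/62792 = -65829972769/17972640200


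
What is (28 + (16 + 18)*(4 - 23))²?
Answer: 381924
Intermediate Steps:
(28 + (16 + 18)*(4 - 23))² = (28 + 34*(-19))² = (28 - 646)² = (-618)² = 381924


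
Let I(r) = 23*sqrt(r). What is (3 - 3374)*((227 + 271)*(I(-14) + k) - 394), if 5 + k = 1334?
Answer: -2229741208 - 38611434*I*sqrt(14) ≈ -2.2297e+9 - 1.4447e+8*I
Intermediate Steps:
k = 1329 (k = -5 + 1334 = 1329)
(3 - 3374)*((227 + 271)*(I(-14) + k) - 394) = (3 - 3374)*((227 + 271)*(23*sqrt(-14) + 1329) - 394) = -3371*(498*(23*(I*sqrt(14)) + 1329) - 394) = -3371*(498*(23*I*sqrt(14) + 1329) - 394) = -3371*(498*(1329 + 23*I*sqrt(14)) - 394) = -3371*((661842 + 11454*I*sqrt(14)) - 394) = -3371*(661448 + 11454*I*sqrt(14)) = -2229741208 - 38611434*I*sqrt(14)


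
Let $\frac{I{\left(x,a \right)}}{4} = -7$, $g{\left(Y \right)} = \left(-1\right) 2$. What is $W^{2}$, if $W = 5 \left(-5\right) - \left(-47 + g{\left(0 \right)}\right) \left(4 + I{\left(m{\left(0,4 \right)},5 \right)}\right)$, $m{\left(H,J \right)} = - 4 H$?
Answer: $1442401$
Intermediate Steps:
$g{\left(Y \right)} = -2$
$I{\left(x,a \right)} = -28$ ($I{\left(x,a \right)} = 4 \left(-7\right) = -28$)
$W = -1201$ ($W = 5 \left(-5\right) - \left(-47 - 2\right) \left(4 - 28\right) = -25 - \left(-49\right) \left(-24\right) = -25 - 1176 = -1201$)
$W^{2} = \left(-1201\right)^{2} = 1442401$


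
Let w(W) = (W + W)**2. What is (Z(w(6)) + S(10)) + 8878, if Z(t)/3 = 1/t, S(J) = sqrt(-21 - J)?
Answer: 426145/48 + I*sqrt(31) ≈ 8878.0 + 5.5678*I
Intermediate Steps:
w(W) = 4*W**2 (w(W) = (2*W)**2 = 4*W**2)
Z(t) = 3/t
(Z(w(6)) + S(10)) + 8878 = (3/((4*6**2)) + sqrt(-21 - 1*10)) + 8878 = (3/((4*36)) + sqrt(-21 - 10)) + 8878 = (3/144 + sqrt(-31)) + 8878 = (3*(1/144) + I*sqrt(31)) + 8878 = (1/48 + I*sqrt(31)) + 8878 = 426145/48 + I*sqrt(31)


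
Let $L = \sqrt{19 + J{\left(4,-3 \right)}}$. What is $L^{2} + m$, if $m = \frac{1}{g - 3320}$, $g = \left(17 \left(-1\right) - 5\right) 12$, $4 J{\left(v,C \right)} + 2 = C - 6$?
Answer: $\frac{58239}{3584} \approx 16.25$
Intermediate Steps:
$J{\left(v,C \right)} = -2 + \frac{C}{4}$ ($J{\left(v,C \right)} = - \frac{1}{2} + \frac{C - 6}{4} = - \frac{1}{2} + \frac{-6 + C}{4} = - \frac{1}{2} + \left(- \frac{3}{2} + \frac{C}{4}\right) = -2 + \frac{C}{4}$)
$L = \frac{\sqrt{65}}{2}$ ($L = \sqrt{19 + \left(-2 + \frac{1}{4} \left(-3\right)\right)} = \sqrt{19 - \frac{11}{4}} = \sqrt{\frac{65}{4}} = \frac{\sqrt{65}}{2} \approx 4.0311$)
$g = -264$ ($g = \left(-17 - 5\right) 12 = \left(-22\right) 12 = -264$)
$m = - \frac{1}{3584}$ ($m = \frac{1}{-264 - 3320} = \frac{1}{-3584} = - \frac{1}{3584} \approx -0.00027902$)
$L^{2} + m = \left(\frac{\sqrt{65}}{2}\right)^{2} - \frac{1}{3584} = \frac{65}{4} - \frac{1}{3584} = \frac{58239}{3584}$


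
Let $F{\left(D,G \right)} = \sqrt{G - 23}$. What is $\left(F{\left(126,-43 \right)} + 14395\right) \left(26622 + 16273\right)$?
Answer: $617473525 + 42895 i \sqrt{66} \approx 6.1747 \cdot 10^{8} + 3.4848 \cdot 10^{5} i$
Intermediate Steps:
$F{\left(D,G \right)} = \sqrt{-23 + G}$
$\left(F{\left(126,-43 \right)} + 14395\right) \left(26622 + 16273\right) = \left(\sqrt{-23 - 43} + 14395\right) \left(26622 + 16273\right) = \left(\sqrt{-66} + 14395\right) 42895 = \left(i \sqrt{66} + 14395\right) 42895 = \left(14395 + i \sqrt{66}\right) 42895 = 617473525 + 42895 i \sqrt{66}$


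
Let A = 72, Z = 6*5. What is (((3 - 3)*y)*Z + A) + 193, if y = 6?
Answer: 265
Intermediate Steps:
Z = 30
(((3 - 3)*y)*Z + A) + 193 = (((3 - 3)*6)*30 + 72) + 193 = ((0*6)*30 + 72) + 193 = (0*30 + 72) + 193 = (0 + 72) + 193 = 72 + 193 = 265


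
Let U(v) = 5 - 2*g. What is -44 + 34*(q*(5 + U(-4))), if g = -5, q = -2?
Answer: -1404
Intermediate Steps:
U(v) = 15 (U(v) = 5 - 2*(-5) = 5 + 10 = 15)
-44 + 34*(q*(5 + U(-4))) = -44 + 34*(-2*(5 + 15)) = -44 + 34*(-2*20) = -44 + 34*(-40) = -44 - 1360 = -1404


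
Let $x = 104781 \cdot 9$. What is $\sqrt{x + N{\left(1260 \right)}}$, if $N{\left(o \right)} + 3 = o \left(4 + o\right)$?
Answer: $\sqrt{2535666} \approx 1592.4$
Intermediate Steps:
$N{\left(o \right)} = -3 + o \left(4 + o\right)$
$x = 943029$
$\sqrt{x + N{\left(1260 \right)}} = \sqrt{943029 + \left(-3 + 1260^{2} + 4 \cdot 1260\right)} = \sqrt{943029 + \left(-3 + 1587600 + 5040\right)} = \sqrt{943029 + 1592637} = \sqrt{2535666}$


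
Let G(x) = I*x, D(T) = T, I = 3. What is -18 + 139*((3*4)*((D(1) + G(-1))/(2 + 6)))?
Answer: -435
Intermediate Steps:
G(x) = 3*x
-18 + 139*((3*4)*((D(1) + G(-1))/(2 + 6))) = -18 + 139*((3*4)*((1 + 3*(-1))/(2 + 6))) = -18 + 139*(12*((1 - 3)/8)) = -18 + 139*(12*(-2*⅛)) = -18 + 139*(12*(-¼)) = -18 + 139*(-3) = -18 - 417 = -435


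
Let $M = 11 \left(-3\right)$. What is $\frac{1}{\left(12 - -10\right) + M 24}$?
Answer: $- \frac{1}{770} \approx -0.0012987$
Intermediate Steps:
$M = -33$
$\frac{1}{\left(12 - -10\right) + M 24} = \frac{1}{\left(12 - -10\right) - 792} = \frac{1}{\left(12 + 10\right) - 792} = \frac{1}{22 - 792} = \frac{1}{-770} = - \frac{1}{770}$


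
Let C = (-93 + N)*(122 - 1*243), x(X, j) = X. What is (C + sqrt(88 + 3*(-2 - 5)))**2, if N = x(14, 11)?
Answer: (9559 + sqrt(67))**2 ≈ 9.1531e+7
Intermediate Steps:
N = 14
C = 9559 (C = (-93 + 14)*(122 - 1*243) = -79*(122 - 243) = -79*(-121) = 9559)
(C + sqrt(88 + 3*(-2 - 5)))**2 = (9559 + sqrt(88 + 3*(-2 - 5)))**2 = (9559 + sqrt(88 + 3*(-7)))**2 = (9559 + sqrt(88 - 21))**2 = (9559 + sqrt(67))**2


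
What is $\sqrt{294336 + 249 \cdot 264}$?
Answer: $6 \sqrt{10002} \approx 600.06$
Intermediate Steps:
$\sqrt{294336 + 249 \cdot 264} = \sqrt{294336 + 65736} = \sqrt{360072} = 6 \sqrt{10002}$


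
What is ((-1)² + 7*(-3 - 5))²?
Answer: 3025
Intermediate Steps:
((-1)² + 7*(-3 - 5))² = (1 + 7*(-8))² = (1 - 56)² = (-55)² = 3025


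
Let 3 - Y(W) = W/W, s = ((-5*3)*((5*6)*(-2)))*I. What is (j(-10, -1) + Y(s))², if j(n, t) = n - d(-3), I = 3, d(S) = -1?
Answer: 49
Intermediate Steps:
j(n, t) = 1 + n (j(n, t) = n - 1*(-1) = n + 1 = 1 + n)
s = 2700 (s = ((-5*3)*((5*6)*(-2)))*3 = -450*(-2)*3 = -15*(-60)*3 = 900*3 = 2700)
Y(W) = 2 (Y(W) = 3 - W/W = 3 - 1*1 = 3 - 1 = 2)
(j(-10, -1) + Y(s))² = ((1 - 10) + 2)² = (-9 + 2)² = (-7)² = 49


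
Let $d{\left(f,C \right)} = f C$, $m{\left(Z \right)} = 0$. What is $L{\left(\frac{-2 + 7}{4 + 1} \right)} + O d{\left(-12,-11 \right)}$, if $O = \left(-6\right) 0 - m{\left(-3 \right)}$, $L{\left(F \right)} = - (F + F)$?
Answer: $-2$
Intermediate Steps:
$d{\left(f,C \right)} = C f$
$L{\left(F \right)} = - 2 F$
$O = 0$ ($O = \left(-6\right) 0 - 0 = 0 + 0 = 0$)
$L{\left(\frac{-2 + 7}{4 + 1} \right)} + O d{\left(-12,-11 \right)} = - 2 \frac{-2 + 7}{4 + 1} + 0 \left(\left(-11\right) \left(-12\right)\right) = - 2 \cdot \frac{5}{5} + 0 \cdot 132 = - 2 \cdot 5 \cdot \frac{1}{5} + 0 = \left(-2\right) 1 + 0 = -2 + 0 = -2$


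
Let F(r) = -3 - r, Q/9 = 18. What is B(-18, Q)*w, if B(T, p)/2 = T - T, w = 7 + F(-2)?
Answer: 0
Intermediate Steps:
Q = 162 (Q = 9*18 = 162)
w = 6 (w = 7 + (-3 - 1*(-2)) = 7 + (-3 + 2) = 7 - 1 = 6)
B(T, p) = 0 (B(T, p) = 2*(T - T) = 2*0 = 0)
B(-18, Q)*w = 0*6 = 0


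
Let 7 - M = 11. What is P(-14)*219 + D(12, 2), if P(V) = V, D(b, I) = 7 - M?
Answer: -3055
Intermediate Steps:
M = -4 (M = 7 - 1*11 = 7 - 11 = -4)
D(b, I) = 11 (D(b, I) = 7 - 1*(-4) = 7 + 4 = 11)
P(-14)*219 + D(12, 2) = -14*219 + 11 = -3066 + 11 = -3055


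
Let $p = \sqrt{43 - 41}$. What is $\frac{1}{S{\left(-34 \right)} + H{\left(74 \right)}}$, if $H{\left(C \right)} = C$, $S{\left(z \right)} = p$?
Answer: $\frac{37}{2737} - \frac{\sqrt{2}}{5474} \approx 0.01326$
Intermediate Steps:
$p = \sqrt{2} \approx 1.4142$
$S{\left(z \right)} = \sqrt{2}$
$\frac{1}{S{\left(-34 \right)} + H{\left(74 \right)}} = \frac{1}{\sqrt{2} + 74} = \frac{1}{74 + \sqrt{2}}$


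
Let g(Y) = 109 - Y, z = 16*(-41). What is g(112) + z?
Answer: -659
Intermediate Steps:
z = -656
g(112) + z = (109 - 1*112) - 656 = (109 - 112) - 656 = -3 - 656 = -659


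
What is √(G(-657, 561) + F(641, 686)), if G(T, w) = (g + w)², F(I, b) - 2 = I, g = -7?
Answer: √307559 ≈ 554.58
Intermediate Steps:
F(I, b) = 2 + I
G(T, w) = (-7 + w)²
√(G(-657, 561) + F(641, 686)) = √((-7 + 561)² + (2 + 641)) = √(554² + 643) = √(306916 + 643) = √307559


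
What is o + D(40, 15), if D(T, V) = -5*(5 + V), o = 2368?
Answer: 2268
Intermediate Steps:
D(T, V) = -25 - 5*V
o + D(40, 15) = 2368 + (-25 - 5*15) = 2368 + (-25 - 75) = 2368 - 100 = 2268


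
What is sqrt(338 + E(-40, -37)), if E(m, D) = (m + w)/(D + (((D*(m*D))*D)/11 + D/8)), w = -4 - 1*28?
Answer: 5*sqrt(3550505412532514)/16205297 ≈ 18.385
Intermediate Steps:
w = -32 (w = -4 - 28 = -32)
E(m, D) = (-32 + m)/(9*D/8 + m*D**3/11) (E(m, D) = (m - 32)/(D + (((D*(m*D))*D)/11 + D/8)) = (-32 + m)/(D + (((D*(D*m))*D)*(1/11) + D*(1/8))) = (-32 + m)/(D + (((m*D**2)*D)*(1/11) + D/8)) = (-32 + m)/(D + ((m*D**3)*(1/11) + D/8)) = (-32 + m)/(D + (m*D**3/11 + D/8)) = (-32 + m)/(D + (D/8 + m*D**3/11)) = (-32 + m)/(9*D/8 + m*D**3/11))
sqrt(338 + E(-40, -37)) = sqrt(338 + 88*(-32 - 40)/(-37*(99 + 8*(-40)*(-37)**2))) = sqrt(338 + 88*(-1/37)*(-72)/(99 + 8*(-40)*1369)) = sqrt(338 + 88*(-1/37)*(-72)/(99 - 438080)) = sqrt(338 + 88*(-1/37)*(-72)/(-437981)) = sqrt(338 + 88*(-1/37)*(-1/437981)*(-72)) = sqrt(338 - 6336/16205297) = sqrt(5477384050/16205297) = 5*sqrt(3550505412532514)/16205297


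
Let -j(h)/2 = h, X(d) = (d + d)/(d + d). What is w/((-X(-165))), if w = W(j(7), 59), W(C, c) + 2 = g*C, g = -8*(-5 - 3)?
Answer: 898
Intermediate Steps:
g = 64 (g = -8*(-8) = 64)
X(d) = 1 (X(d) = (2*d)/((2*d)) = (2*d)*(1/(2*d)) = 1)
j(h) = -2*h
W(C, c) = -2 + 64*C
w = -898 (w = -2 + 64*(-2*7) = -2 + 64*(-14) = -2 - 896 = -898)
w/((-X(-165))) = -898/((-1*1)) = -898/(-1) = -898*(-1) = 898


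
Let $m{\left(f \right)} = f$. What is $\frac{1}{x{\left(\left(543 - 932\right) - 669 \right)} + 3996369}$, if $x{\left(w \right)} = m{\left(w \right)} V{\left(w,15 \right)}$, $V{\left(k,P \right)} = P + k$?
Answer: $\frac{1}{5099863} \approx 1.9608 \cdot 10^{-7}$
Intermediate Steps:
$x{\left(w \right)} = w \left(15 + w\right)$
$\frac{1}{x{\left(\left(543 - 932\right) - 669 \right)} + 3996369} = \frac{1}{\left(\left(543 - 932\right) - 669\right) \left(15 + \left(\left(543 - 932\right) - 669\right)\right) + 3996369} = \frac{1}{\left(-389 - 669\right) \left(15 - 1058\right) + 3996369} = \frac{1}{- 1058 \left(15 - 1058\right) + 3996369} = \frac{1}{\left(-1058\right) \left(-1043\right) + 3996369} = \frac{1}{1103494 + 3996369} = \frac{1}{5099863}$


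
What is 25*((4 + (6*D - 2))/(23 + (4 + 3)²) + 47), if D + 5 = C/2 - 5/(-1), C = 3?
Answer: 84875/72 ≈ 1178.8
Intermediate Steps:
D = 3/2 (D = -5 + (3/2 - 5/(-1)) = -5 + (3*(½) - 5*(-1)) = -5 + (3/2 + 5) = -5 + 13/2 = 3/2 ≈ 1.5000)
25*((4 + (6*D - 2))/(23 + (4 + 3)²) + 47) = 25*((4 + (6*(3/2) - 2))/(23 + (4 + 3)²) + 47) = 25*((4 + (9 - 2))/(23 + 7²) + 47) = 25*((4 + 7)/(23 + 49) + 47) = 25*(11/72 + 47) = 25*(3395/72) = 84875/72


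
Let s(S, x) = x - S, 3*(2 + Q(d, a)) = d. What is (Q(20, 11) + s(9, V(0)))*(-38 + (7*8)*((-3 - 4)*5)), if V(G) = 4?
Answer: 666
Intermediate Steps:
Q(d, a) = -2 + d/3
(Q(20, 11) + s(9, V(0)))*(-38 + (7*8)*((-3 - 4)*5)) = ((-2 + (⅓)*20) + (4 - 1*9))*(-38 + (7*8)*((-3 - 4)*5)) = ((-2 + 20/3) + (4 - 9))*(-38 + 56*(-7*5)) = (14/3 - 5)*(-38 + 56*(-35)) = -(-38 - 1960)/3 = -⅓*(-1998) = 666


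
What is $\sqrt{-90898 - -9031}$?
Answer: $i \sqrt{81867} \approx 286.12 i$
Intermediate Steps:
$\sqrt{-90898 - -9031} = \sqrt{-90898 + 9031} = \sqrt{-81867} = i \sqrt{81867}$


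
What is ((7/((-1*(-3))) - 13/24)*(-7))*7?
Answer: -2107/24 ≈ -87.792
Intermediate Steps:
((7/((-1*(-3))) - 13/24)*(-7))*7 = ((7/3 - 13*1/24)*(-7))*7 = ((7*(⅓) - 13/24)*(-7))*7 = ((7/3 - 13/24)*(-7))*7 = ((43/24)*(-7))*7 = -301/24*7 = -2107/24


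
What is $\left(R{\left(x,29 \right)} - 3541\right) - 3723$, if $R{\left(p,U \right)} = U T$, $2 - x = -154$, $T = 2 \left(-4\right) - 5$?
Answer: $-7641$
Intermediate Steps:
$T = -13$ ($T = -8 - 5 = -13$)
$x = 156$ ($x = 2 - -154 = 2 + 154 = 156$)
$R{\left(p,U \right)} = - 13 U$ ($R{\left(p,U \right)} = U \left(-13\right) = - 13 U$)
$\left(R{\left(x,29 \right)} - 3541\right) - 3723 = \left(\left(-13\right) 29 - 3541\right) - 3723 = \left(-377 - 3541\right) - 3723 = -3918 - 3723 = -7641$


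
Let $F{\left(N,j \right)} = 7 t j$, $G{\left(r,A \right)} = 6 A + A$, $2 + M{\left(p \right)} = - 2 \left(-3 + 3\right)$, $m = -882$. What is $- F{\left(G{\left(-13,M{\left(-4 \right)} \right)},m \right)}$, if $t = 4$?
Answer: $24696$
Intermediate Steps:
$M{\left(p \right)} = -2$ ($M{\left(p \right)} = -2 - 2 \left(-3 + 3\right) = -2 - 0 = -2 + 0 = -2$)
$G{\left(r,A \right)} = 7 A$
$F{\left(N,j \right)} = 28 j$ ($F{\left(N,j \right)} = 7 \cdot 4 j = 28 j$)
$- F{\left(G{\left(-13,M{\left(-4 \right)} \right)},m \right)} = - 28 \left(-882\right) = \left(-1\right) \left(-24696\right) = 24696$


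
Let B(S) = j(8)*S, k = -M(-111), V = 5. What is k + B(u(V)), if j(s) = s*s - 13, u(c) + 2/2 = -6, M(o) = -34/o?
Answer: -39661/111 ≈ -357.31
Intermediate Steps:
u(c) = -7 (u(c) = -1 - 6 = -7)
j(s) = -13 + s² (j(s) = s² - 13 = -13 + s²)
k = -34/111 (k = -(-34)/(-111) = -(-34)*(-1)/111 = -1*34/111 = -34/111 ≈ -0.30631)
B(S) = 51*S (B(S) = (-13 + 8²)*S = (-13 + 64)*S = 51*S)
k + B(u(V)) = -34/111 + 51*(-7) = -34/111 - 357 = -39661/111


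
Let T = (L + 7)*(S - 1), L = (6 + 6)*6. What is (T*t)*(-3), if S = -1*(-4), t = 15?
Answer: -10665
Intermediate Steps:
S = 4
L = 72 (L = 12*6 = 72)
T = 237 (T = (72 + 7)*(4 - 1) = 79*3 = 237)
(T*t)*(-3) = (237*15)*(-3) = 3555*(-3) = -10665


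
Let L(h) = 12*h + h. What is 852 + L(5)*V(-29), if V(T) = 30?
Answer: 2802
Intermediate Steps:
L(h) = 13*h
852 + L(5)*V(-29) = 852 + (13*5)*30 = 852 + 65*30 = 852 + 1950 = 2802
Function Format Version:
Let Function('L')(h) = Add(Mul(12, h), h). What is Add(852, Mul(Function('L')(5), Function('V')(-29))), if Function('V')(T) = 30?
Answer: 2802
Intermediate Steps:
Function('L')(h) = Mul(13, h)
Add(852, Mul(Function('L')(5), Function('V')(-29))) = Add(852, Mul(Mul(13, 5), 30)) = Add(852, Mul(65, 30)) = Add(852, 1950) = 2802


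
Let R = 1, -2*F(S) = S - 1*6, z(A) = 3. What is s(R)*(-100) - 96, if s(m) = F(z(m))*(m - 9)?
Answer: 1104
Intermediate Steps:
F(S) = 3 - S/2 (F(S) = -(S - 1*6)/2 = -(S - 6)/2 = -(-6 + S)/2 = 3 - S/2)
s(m) = -27/2 + 3*m/2 (s(m) = (3 - ½*3)*(m - 9) = (3 - 3/2)*(-9 + m) = 3*(-9 + m)/2 = -27/2 + 3*m/2)
s(R)*(-100) - 96 = (-27/2 + (3/2)*1)*(-100) - 96 = (-27/2 + 3/2)*(-100) - 96 = -12*(-100) - 96 = 1200 - 96 = 1104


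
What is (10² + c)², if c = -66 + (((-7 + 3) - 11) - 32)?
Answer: 169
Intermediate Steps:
c = -113 (c = -66 + ((-4 - 11) - 32) = -66 + (-15 - 32) = -66 - 47 = -113)
(10² + c)² = (10² - 113)² = (100 - 113)² = (-13)² = 169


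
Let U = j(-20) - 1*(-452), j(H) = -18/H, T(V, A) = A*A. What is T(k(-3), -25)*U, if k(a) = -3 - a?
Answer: 566125/2 ≈ 2.8306e+5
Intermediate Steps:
T(V, A) = A²
U = 4529/10 (U = -18/(-20) - 1*(-452) = -18*(-1/20) + 452 = 9/10 + 452 = 4529/10 ≈ 452.90)
T(k(-3), -25)*U = (-25)²*(4529/10) = 625*(4529/10) = 566125/2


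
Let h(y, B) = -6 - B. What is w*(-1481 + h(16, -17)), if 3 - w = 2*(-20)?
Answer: -63210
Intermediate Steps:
w = 43 (w = 3 - 2*(-20) = 3 - 1*(-40) = 3 + 40 = 43)
w*(-1481 + h(16, -17)) = 43*(-1481 + (-6 - 1*(-17))) = 43*(-1481 + (-6 + 17)) = 43*(-1481 + 11) = 43*(-1470) = -63210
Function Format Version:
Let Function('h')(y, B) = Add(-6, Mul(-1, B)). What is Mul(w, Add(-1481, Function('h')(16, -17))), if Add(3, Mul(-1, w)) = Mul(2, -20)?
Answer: -63210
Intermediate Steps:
w = 43 (w = Add(3, Mul(-1, Mul(2, -20))) = Add(3, Mul(-1, -40)) = Add(3, 40) = 43)
Mul(w, Add(-1481, Function('h')(16, -17))) = Mul(43, Add(-1481, Add(-6, Mul(-1, -17)))) = Mul(43, Add(-1481, Add(-6, 17))) = Mul(43, Add(-1481, 11)) = Mul(43, -1470) = -63210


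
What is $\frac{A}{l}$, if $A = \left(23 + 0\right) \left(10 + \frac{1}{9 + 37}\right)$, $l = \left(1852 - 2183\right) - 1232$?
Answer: $- \frac{461}{3126} \approx -0.14747$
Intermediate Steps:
$l = -1563$ ($l = -331 - 1232 = -1563$)
$A = \frac{461}{2}$ ($A = 23 \left(10 + \frac{1}{46}\right) = 23 \cdot \frac{461}{46} = \frac{461}{2} \approx 230.5$)
$\frac{A}{l} = \frac{461}{2 \left(-1563\right)} = \frac{461}{2} \left(- \frac{1}{1563}\right) = - \frac{461}{3126}$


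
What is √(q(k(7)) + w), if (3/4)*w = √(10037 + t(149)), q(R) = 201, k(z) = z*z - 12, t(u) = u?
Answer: √(1809 + 12*√10186)/3 ≈ 18.319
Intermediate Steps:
k(z) = -12 + z² (k(z) = z² - 12 = -12 + z²)
w = 4*√10186/3 (w = 4*√(10037 + 149)/3 = 4*√10186/3 ≈ 134.57)
√(q(k(7)) + w) = √(201 + 4*√10186/3)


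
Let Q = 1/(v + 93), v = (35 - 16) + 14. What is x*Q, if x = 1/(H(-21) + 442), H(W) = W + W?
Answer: 1/50400 ≈ 1.9841e-5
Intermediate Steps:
H(W) = 2*W
v = 33 (v = 19 + 14 = 33)
Q = 1/126 (Q = 1/(33 + 93) = 1/126 ≈ 0.0079365)
x = 1/400 (x = 1/(2*(-21) + 442) = 1/(-42 + 442) = 1/400 ≈ 0.0025000)
x*Q = (1/400)*(1/126) = 1/50400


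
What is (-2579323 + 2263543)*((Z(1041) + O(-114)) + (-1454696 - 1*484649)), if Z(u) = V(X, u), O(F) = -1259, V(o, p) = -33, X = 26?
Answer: 612814351860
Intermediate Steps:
Z(u) = -33
(-2579323 + 2263543)*((Z(1041) + O(-114)) + (-1454696 - 1*484649)) = (-2579323 + 2263543)*((-33 - 1259) + (-1454696 - 1*484649)) = -315780*(-1292 + (-1454696 - 484649)) = -315780*(-1292 - 1939345) = -315780*(-1940637) = 612814351860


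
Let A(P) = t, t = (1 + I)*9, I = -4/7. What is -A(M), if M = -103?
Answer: -27/7 ≈ -3.8571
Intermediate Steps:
I = -4/7 (I = -4*⅐ = -4/7 ≈ -0.57143)
t = 27/7 (t = (1 - 4/7)*9 = (3/7)*9 = 27/7 ≈ 3.8571)
A(P) = 27/7
-A(M) = -1*27/7 = -27/7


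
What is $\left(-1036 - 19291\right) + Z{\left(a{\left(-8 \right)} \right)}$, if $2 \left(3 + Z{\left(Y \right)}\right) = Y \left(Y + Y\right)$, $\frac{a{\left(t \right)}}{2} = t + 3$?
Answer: $-20230$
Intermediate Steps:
$a{\left(t \right)} = 6 + 2 t$ ($a{\left(t \right)} = 2 \left(t + 3\right) = 2 \left(3 + t\right) = 6 + 2 t$)
$Z{\left(Y \right)} = -3 + Y^{2}$ ($Z{\left(Y \right)} = -3 + \frac{Y \left(Y + Y\right)}{2} = -3 + \frac{Y 2 Y}{2} = -3 + \frac{2 Y^{2}}{2} = -3 + Y^{2}$)
$\left(-1036 - 19291\right) + Z{\left(a{\left(-8 \right)} \right)} = \left(-1036 - 19291\right) - \left(3 - \left(6 + 2 \left(-8\right)\right)^{2}\right) = -20327 - \left(3 - \left(6 - 16\right)^{2}\right) = -20327 - \left(3 - \left(-10\right)^{2}\right) = -20327 + \left(-3 + 100\right) = -20327 + 97 = -20230$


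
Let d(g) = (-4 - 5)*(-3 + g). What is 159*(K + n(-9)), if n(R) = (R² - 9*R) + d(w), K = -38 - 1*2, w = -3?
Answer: 27984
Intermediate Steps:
d(g) = 27 - 9*g (d(g) = -9*(-3 + g) = 27 - 9*g)
K = -40 (K = -38 - 2 = -40)
n(R) = 54 + R² - 9*R (n(R) = (R² - 9*R) + (27 - 9*(-3)) = (R² - 9*R) + (27 + 27) = (R² - 9*R) + 54 = 54 + R² - 9*R)
159*(K + n(-9)) = 159*(-40 + (54 + (-9)² - 9*(-9))) = 159*(-40 + (54 + 81 + 81)) = 159*(-40 + 216) = 159*176 = 27984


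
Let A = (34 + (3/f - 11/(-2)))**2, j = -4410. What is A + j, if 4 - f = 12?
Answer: -184271/64 ≈ -2879.2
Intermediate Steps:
f = -8 (f = 4 - 1*12 = 4 - 12 = -8)
A = 97969/64 (A = (34 + (3/(-8) - 11/(-2)))**2 = (34 + (3*(-1/8) - 11*(-1/2)))**2 = (34 + (-3/8 + 11/2))**2 = (34 + 41/8)**2 = (313/8)**2 = 97969/64 ≈ 1530.8)
A + j = 97969/64 - 4410 = -184271/64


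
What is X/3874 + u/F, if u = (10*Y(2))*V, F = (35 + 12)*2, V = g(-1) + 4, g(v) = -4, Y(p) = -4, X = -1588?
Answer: -794/1937 ≈ -0.40991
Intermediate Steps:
V = 0 (V = -4 + 4 = 0)
F = 94 (F = 47*2 = 94)
u = 0 (u = (10*(-4))*0 = -40*0 = 0)
X/3874 + u/F = -1588/3874 + 0/94 = -1588*1/3874 + 0*(1/94) = -794/1937 + 0 = -794/1937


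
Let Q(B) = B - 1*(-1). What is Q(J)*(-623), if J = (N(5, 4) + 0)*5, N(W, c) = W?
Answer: -16198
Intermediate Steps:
J = 25 (J = (5 + 0)*5 = 5*5 = 25)
Q(B) = 1 + B (Q(B) = B + 1 = 1 + B)
Q(J)*(-623) = (1 + 25)*(-623) = 26*(-623) = -16198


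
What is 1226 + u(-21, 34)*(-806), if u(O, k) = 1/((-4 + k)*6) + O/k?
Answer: 2630599/1530 ≈ 1719.3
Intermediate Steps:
u(O, k) = 1/(6*(-4 + k)) + O/k (u(O, k) = (⅙)/(-4 + k) + O/k = 1/(6*(-4 + k)) + O/k)
1226 + u(-21, 34)*(-806) = 1226 + ((-4*(-21) + (⅙)*34 - 21*34)/(34*(-4 + 34)))*(-806) = 1226 + ((1/34)*(84 + 17/3 - 714)/30)*(-806) = 1226 + ((1/34)*(1/30)*(-1873/3))*(-806) = 1226 - 1873/3060*(-806) = 1226 + 754819/1530 = 2630599/1530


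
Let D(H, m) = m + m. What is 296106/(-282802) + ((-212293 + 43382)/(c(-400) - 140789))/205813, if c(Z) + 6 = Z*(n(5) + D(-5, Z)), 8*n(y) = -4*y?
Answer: -5491092262782556/5244355465962665 ≈ -1.0470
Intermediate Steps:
n(y) = -y/2 (n(y) = (-4*y)/8 = -y/2)
D(H, m) = 2*m
c(Z) = -6 + Z*(-5/2 + 2*Z) (c(Z) = -6 + Z*(-1/2*5 + 2*Z) = -6 + Z*(-5/2 + 2*Z))
296106/(-282802) + ((-212293 + 43382)/(c(-400) - 140789))/205813 = 296106/(-282802) + ((-212293 + 43382)/((-6 + 2*(-400)**2 - 5/2*(-400)) - 140789))/205813 = 296106*(-1/282802) - 168911/((-6 + 2*160000 + 1000) - 140789)*(1/205813) = -148053/141401 - 168911/((-6 + 320000 + 1000) - 140789)*(1/205813) = -148053/141401 - 168911/(320994 - 140789)*(1/205813) = -148053/141401 - 168911/180205*(1/205813) = -148053/141401 - 168911*1/180205*(1/205813) = -148053/141401 - 168911/180205*1/205813 = -148053/141401 - 168911/37088531665 = -5491092262782556/5244355465962665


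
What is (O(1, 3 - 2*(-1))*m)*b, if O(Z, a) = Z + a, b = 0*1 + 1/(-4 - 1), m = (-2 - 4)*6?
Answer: 216/5 ≈ 43.200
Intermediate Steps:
m = -36 (m = -6*6 = -36)
b = -1/5 (b = 0 + 1/(-5) = 0 - 1/5 = -1/5 ≈ -0.20000)
(O(1, 3 - 2*(-1))*m)*b = ((1 + (3 - 2*(-1)))*(-36))*(-1/5) = ((1 + (3 + 2))*(-36))*(-1/5) = ((1 + 5)*(-36))*(-1/5) = (6*(-36))*(-1/5) = -216*(-1/5) = 216/5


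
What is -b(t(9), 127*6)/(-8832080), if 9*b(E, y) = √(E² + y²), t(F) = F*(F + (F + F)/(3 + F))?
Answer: √262033/52992480 ≈ 9.6597e-6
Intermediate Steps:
t(F) = F*(F + 2*F/(3 + F)) (t(F) = F*(F + (2*F)/(3 + F)) = F*(F + 2*F/(3 + F)))
b(E, y) = √(E² + y²)/9
-b(t(9), 127*6)/(-8832080) = -√((9²*(5 + 9)/(3 + 9))² + (127*6)²)/9/(-8832080) = -√((81*14/12)² + 762²)/9*(-1)/8832080 = -√((81*(1/12)*14)² + 580644)/9*(-1)/8832080 = -√((189/2)² + 580644)/9*(-1)/8832080 = -√(35721/4 + 580644)/9*(-1)/8832080 = -√(2358297/4)/9*(-1)/8832080 = -(3*√262033/2)/9*(-1)/8832080 = -√262033/6*(-1)/8832080 = -(-1)*√262033/52992480 = √262033/52992480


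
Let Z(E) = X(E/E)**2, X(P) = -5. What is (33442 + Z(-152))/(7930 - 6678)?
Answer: 33467/1252 ≈ 26.731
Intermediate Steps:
Z(E) = 25 (Z(E) = (-5)**2 = 25)
(33442 + Z(-152))/(7930 - 6678) = (33442 + 25)/(7930 - 6678) = 33467/1252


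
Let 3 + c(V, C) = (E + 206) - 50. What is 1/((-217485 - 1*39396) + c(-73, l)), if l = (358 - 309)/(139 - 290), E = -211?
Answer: -1/256939 ≈ -3.8920e-6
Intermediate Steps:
l = -49/151 (l = 49/(-151) = 49*(-1/151) = -49/151 ≈ -0.32450)
c(V, C) = -58 (c(V, C) = -3 + ((-211 + 206) - 50) = -3 + (-5 - 50) = -3 - 55 = -58)
1/((-217485 - 1*39396) + c(-73, l)) = 1/((-217485 - 1*39396) - 58) = 1/((-217485 - 39396) - 58) = 1/(-256881 - 58) = 1/(-256939) = -1/256939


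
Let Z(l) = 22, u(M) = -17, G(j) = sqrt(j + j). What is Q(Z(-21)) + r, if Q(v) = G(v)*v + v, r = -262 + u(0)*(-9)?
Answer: -87 + 44*sqrt(11) ≈ 58.932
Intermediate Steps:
G(j) = sqrt(2)*sqrt(j) (G(j) = sqrt(2*j) = sqrt(2)*sqrt(j))
r = -109 (r = -262 - 17*(-9) = -262 + 153 = -109)
Q(v) = v + sqrt(2)*v**(3/2) (Q(v) = (sqrt(2)*sqrt(v))*v + v = sqrt(2)*v**(3/2) + v = v + sqrt(2)*v**(3/2))
Q(Z(-21)) + r = (22 + sqrt(2)*22**(3/2)) - 109 = (22 + sqrt(2)*(22*sqrt(22))) - 109 = (22 + 44*sqrt(11)) - 109 = -87 + 44*sqrt(11)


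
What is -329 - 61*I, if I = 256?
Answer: -15945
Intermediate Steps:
-329 - 61*I = -329 - 61*256 = -329 - 15616 = -15945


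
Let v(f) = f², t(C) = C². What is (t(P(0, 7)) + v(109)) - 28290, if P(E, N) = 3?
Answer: -16400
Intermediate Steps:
(t(P(0, 7)) + v(109)) - 28290 = (3² + 109²) - 28290 = (9 + 11881) - 28290 = 11890 - 28290 = -16400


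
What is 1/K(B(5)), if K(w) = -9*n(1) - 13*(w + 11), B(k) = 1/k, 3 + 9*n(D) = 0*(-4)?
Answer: -5/713 ≈ -0.0070126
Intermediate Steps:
n(D) = -⅓ (n(D) = -⅓ + (0*(-4))/9 = -⅓ + (⅑)*0 = -⅓ + 0 = -⅓)
K(w) = -140 - 13*w (K(w) = -9*(-⅓) - 13*(w + 11) = 3 - 13*(11 + w) = 3 + (-143 - 13*w) = -140 - 13*w)
1/K(B(5)) = 1/(-140 - 13/5) = 1/(-713/5) = -5/713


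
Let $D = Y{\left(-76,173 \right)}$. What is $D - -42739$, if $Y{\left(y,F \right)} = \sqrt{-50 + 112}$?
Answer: $42739 + \sqrt{62} \approx 42747.0$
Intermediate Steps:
$Y{\left(y,F \right)} = \sqrt{62}$
$D = \sqrt{62} \approx 7.874$
$D - -42739 = \sqrt{62} - -42739 = \sqrt{62} + 42739 = 42739 + \sqrt{62}$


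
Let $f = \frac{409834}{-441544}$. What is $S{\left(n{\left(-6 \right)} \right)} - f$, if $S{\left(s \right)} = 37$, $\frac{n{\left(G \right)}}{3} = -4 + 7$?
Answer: $\frac{8373481}{220772} \approx 37.928$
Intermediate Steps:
$n{\left(G \right)} = 9$ ($n{\left(G \right)} = 3 \left(-4 + 7\right) = 3 \cdot 3 = 9$)
$f = - \frac{204917}{220772}$ ($f = 409834 \left(- \frac{1}{441544}\right) = - \frac{204917}{220772} \approx -0.92818$)
$S{\left(n{\left(-6 \right)} \right)} - f = 37 - - \frac{204917}{220772} = 37 + \frac{204917}{220772} = \frac{8373481}{220772}$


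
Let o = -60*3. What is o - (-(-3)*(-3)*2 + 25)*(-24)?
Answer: -12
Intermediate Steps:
o = -180
o - (-(-3)*(-3)*2 + 25)*(-24) = -180 - (-(-3)*(-3)*2 + 25)*(-24) = -180 - (-3*3*2 + 25)*(-24) = -180 - (-9*2 + 25)*(-24) = -180 - (-18 + 25)*(-24) = -180 - 7*(-24) = -180 - 1*(-168) = -180 + 168 = -12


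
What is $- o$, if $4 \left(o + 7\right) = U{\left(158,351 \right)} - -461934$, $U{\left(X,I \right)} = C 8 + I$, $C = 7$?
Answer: $- \frac{462313}{4} \approx -1.1558 \cdot 10^{5}$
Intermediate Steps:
$U{\left(X,I \right)} = 56 + I$ ($U{\left(X,I \right)} = 7 \cdot 8 + I = 56 + I$)
$o = \frac{462313}{4}$ ($o = -7 + \frac{\left(56 + 351\right) - -461934}{4} = -7 + \frac{407 + 461934}{4} = -7 + \frac{1}{4} \cdot 462341 = -7 + \frac{462341}{4} = \frac{462313}{4} \approx 1.1558 \cdot 10^{5}$)
$- o = \left(-1\right) \frac{462313}{4} = - \frac{462313}{4}$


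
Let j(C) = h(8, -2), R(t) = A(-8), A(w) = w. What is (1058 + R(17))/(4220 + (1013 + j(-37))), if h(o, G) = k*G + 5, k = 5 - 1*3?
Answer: 525/2617 ≈ 0.20061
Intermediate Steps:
k = 2 (k = 5 - 3 = 2)
R(t) = -8
h(o, G) = 5 + 2*G (h(o, G) = 2*G + 5 = 5 + 2*G)
j(C) = 1 (j(C) = 5 + 2*(-2) = 5 - 4 = 1)
(1058 + R(17))/(4220 + (1013 + j(-37))) = (1058 - 8)/(4220 + (1013 + 1)) = 1050/(4220 + 1014) = 1050/5234 = 1050*(1/5234) = 525/2617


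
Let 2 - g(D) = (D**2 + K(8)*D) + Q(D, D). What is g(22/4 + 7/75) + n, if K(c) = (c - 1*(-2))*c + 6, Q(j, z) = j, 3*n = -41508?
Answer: -322917871/22500 ≈ -14352.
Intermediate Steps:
n = -13836 (n = (1/3)*(-41508) = -13836)
K(c) = 6 + c*(2 + c) (K(c) = (c + 2)*c + 6 = (2 + c)*c + 6 = c*(2 + c) + 6 = 6 + c*(2 + c))
g(D) = 2 - D**2 - 87*D (g(D) = 2 - ((D**2 + (6 + 8**2 + 2*8)*D) + D) = 2 - ((D**2 + (6 + 64 + 16)*D) + D) = 2 - ((D**2 + 86*D) + D) = 2 - (D**2 + 87*D) = 2 + (-D**2 - 87*D) = 2 - D**2 - 87*D)
g(22/4 + 7/75) + n = (2 - (22/4 + 7/75)**2 - 87*(22/4 + 7/75)) - 13836 = (2 - (22*(1/4) + 7*(1/75))**2 - 87*(22*(1/4) + 7*(1/75))) - 13836 = (2 - (11/2 + 7/75)**2 - 87*(11/2 + 7/75)) - 13836 = (2 - (839/150)**2 - 87*839/150) - 13836 = (2 - 1*703921/22500 - 24331/50) - 13836 = (2 - 703921/22500 - 24331/50) - 13836 = -11607871/22500 - 13836 = -322917871/22500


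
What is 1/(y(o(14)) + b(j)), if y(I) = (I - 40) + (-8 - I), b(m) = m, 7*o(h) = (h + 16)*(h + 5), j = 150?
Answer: 1/102 ≈ 0.0098039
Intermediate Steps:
o(h) = (5 + h)*(16 + h)/7 (o(h) = ((h + 16)*(h + 5))/7 = ((16 + h)*(5 + h))/7 = ((5 + h)*(16 + h))/7 = (5 + h)*(16 + h)/7)
y(I) = -48 (y(I) = (-40 + I) + (-8 - I) = -48)
1/(y(o(14)) + b(j)) = 1/(-48 + 150) = 1/102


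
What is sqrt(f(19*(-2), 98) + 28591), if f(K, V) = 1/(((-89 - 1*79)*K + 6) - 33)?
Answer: 2*sqrt(288850936179)/6357 ≈ 169.09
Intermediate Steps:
f(K, V) = 1/(-27 - 168*K) (f(K, V) = 1/(((-89 - 79)*K + 6) - 33) = 1/((-168*K + 6) - 33) = 1/((6 - 168*K) - 33) = 1/(-27 - 168*K))
sqrt(f(19*(-2), 98) + 28591) = sqrt(-1/(27 + 168*(19*(-2))) + 28591) = sqrt(-1/(27 + 168*(-38)) + 28591) = sqrt(-1/(27 - 6384) + 28591) = sqrt(-1/(-6357) + 28591) = sqrt(-1*(-1/6357) + 28591) = sqrt(1/6357 + 28591) = sqrt(181752988/6357) = 2*sqrt(288850936179)/6357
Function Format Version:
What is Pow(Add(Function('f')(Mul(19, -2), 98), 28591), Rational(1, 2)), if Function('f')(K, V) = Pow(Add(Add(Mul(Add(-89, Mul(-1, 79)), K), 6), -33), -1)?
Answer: Mul(Rational(2, 6357), Pow(288850936179, Rational(1, 2))) ≈ 169.09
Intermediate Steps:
Function('f')(K, V) = Pow(Add(-27, Mul(-168, K)), -1) (Function('f')(K, V) = Pow(Add(Add(Mul(Add(-89, -79), K), 6), -33), -1) = Pow(Add(Add(Mul(-168, K), 6), -33), -1) = Pow(Add(Add(6, Mul(-168, K)), -33), -1) = Pow(Add(-27, Mul(-168, K)), -1))
Pow(Add(Function('f')(Mul(19, -2), 98), 28591), Rational(1, 2)) = Pow(Add(Mul(-1, Pow(Add(27, Mul(168, Mul(19, -2))), -1)), 28591), Rational(1, 2)) = Pow(Add(Mul(-1, Pow(Add(27, Mul(168, -38)), -1)), 28591), Rational(1, 2)) = Pow(Add(Mul(-1, Pow(Add(27, -6384), -1)), 28591), Rational(1, 2)) = Pow(Add(Mul(-1, Pow(-6357, -1)), 28591), Rational(1, 2)) = Pow(Add(Mul(-1, Rational(-1, 6357)), 28591), Rational(1, 2)) = Pow(Add(Rational(1, 6357), 28591), Rational(1, 2)) = Pow(Rational(181752988, 6357), Rational(1, 2)) = Mul(Rational(2, 6357), Pow(288850936179, Rational(1, 2)))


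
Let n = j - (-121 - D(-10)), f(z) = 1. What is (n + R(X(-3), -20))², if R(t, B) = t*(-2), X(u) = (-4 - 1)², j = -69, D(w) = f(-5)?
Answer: 9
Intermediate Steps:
D(w) = 1
X(u) = 25 (X(u) = (-5)² = 25)
R(t, B) = -2*t
n = 53 (n = -69 - (-121 - 1*1) = -69 - (-121 - 1) = -69 - 1*(-122) = -69 + 122 = 53)
(n + R(X(-3), -20))² = (53 - 2*25)² = (53 - 50)² = 3² = 9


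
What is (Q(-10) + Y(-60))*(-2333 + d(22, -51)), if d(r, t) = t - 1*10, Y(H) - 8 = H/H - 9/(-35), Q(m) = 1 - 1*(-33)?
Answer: -517788/5 ≈ -1.0356e+5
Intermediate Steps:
Q(m) = 34 (Q(m) = 1 + 33 = 34)
Y(H) = 324/35 (Y(H) = 8 + (H/H - 9/(-35)) = 8 + (1 - 9*(-1/35)) = 8 + (1 + 9/35) = 8 + 44/35 = 324/35)
d(r, t) = -10 + t (d(r, t) = t - 10 = -10 + t)
(Q(-10) + Y(-60))*(-2333 + d(22, -51)) = (34 + 324/35)*(-2333 + (-10 - 51)) = 1514*(-2333 - 61)/35 = (1514/35)*(-2394) = -517788/5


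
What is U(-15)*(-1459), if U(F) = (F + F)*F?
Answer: -656550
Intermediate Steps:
U(F) = 2*F² (U(F) = (2*F)*F = 2*F²)
U(-15)*(-1459) = (2*(-15)²)*(-1459) = (2*225)*(-1459) = 450*(-1459) = -656550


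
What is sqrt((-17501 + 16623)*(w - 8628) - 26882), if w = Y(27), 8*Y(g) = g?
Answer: sqrt(30182155)/2 ≈ 2746.9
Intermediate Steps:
Y(g) = g/8
w = 27/8 (w = (1/8)*27 = 27/8 ≈ 3.3750)
sqrt((-17501 + 16623)*(w - 8628) - 26882) = sqrt((-17501 + 16623)*(27/8 - 8628) - 26882) = sqrt(-878*(-68997/8) - 26882) = sqrt(30289683/4 - 26882) = sqrt(30182155/4) = sqrt(30182155)/2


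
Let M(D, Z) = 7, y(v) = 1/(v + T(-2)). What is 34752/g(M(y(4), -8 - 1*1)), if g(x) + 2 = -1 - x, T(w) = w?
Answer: -17376/5 ≈ -3475.2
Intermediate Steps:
y(v) = 1/(-2 + v) (y(v) = 1/(v - 2) = 1/(-2 + v))
g(x) = -3 - x (g(x) = -2 + (-1 - x) = -3 - x)
34752/g(M(y(4), -8 - 1*1)) = 34752/(-3 - 1*7) = 34752/(-3 - 7) = 34752/(-10) = 34752*(-⅒) = -17376/5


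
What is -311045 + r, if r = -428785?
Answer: -739830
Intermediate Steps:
-311045 + r = -311045 - 428785 = -739830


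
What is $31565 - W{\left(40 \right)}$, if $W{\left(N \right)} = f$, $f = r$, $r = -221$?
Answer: $31786$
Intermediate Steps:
$f = -221$
$W{\left(N \right)} = -221$
$31565 - W{\left(40 \right)} = 31565 - -221 = 31565 + 221 = 31786$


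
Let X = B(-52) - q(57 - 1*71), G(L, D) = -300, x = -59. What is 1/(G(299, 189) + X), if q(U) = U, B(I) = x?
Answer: -1/345 ≈ -0.0028986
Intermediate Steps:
B(I) = -59
X = -45 (X = -59 - (57 - 1*71) = -59 - (57 - 71) = -59 - 1*(-14) = -59 + 14 = -45)
1/(G(299, 189) + X) = 1/(-300 - 45) = 1/(-345) = -1/345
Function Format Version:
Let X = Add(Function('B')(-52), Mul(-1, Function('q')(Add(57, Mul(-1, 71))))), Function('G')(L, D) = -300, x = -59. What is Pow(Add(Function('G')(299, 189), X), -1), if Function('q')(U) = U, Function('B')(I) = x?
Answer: Rational(-1, 345) ≈ -0.0028986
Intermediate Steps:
Function('B')(I) = -59
X = -45 (X = Add(-59, Mul(-1, Add(57, Mul(-1, 71)))) = Add(-59, Mul(-1, Add(57, -71))) = Add(-59, Mul(-1, -14)) = Add(-59, 14) = -45)
Pow(Add(Function('G')(299, 189), X), -1) = Pow(Add(-300, -45), -1) = Pow(-345, -1) = Rational(-1, 345)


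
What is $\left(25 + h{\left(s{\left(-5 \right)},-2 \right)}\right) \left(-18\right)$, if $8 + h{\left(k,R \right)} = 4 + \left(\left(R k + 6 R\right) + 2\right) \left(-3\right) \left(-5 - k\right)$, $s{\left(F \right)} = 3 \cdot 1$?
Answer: $6534$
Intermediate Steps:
$s{\left(F \right)} = 3$
$h{\left(k,R \right)} = -4 + \left(-5 - k\right) \left(-6 - 18 R - 3 R k\right)$ ($h{\left(k,R \right)} = -8 + \left(4 + \left(\left(R k + 6 R\right) + 2\right) \left(-3\right) \left(-5 - k\right)\right) = -8 + \left(4 + \left(\left(6 R + R k\right) + 2\right) \left(-3\right) \left(-5 - k\right)\right) = -8 + \left(4 + \left(2 + 6 R + R k\right) \left(-3\right) \left(-5 - k\right)\right) = -8 + \left(4 + \left(-6 - 18 R - 3 R k\right) \left(-5 - k\right)\right) = -8 + \left(4 + \left(-5 - k\right) \left(-6 - 18 R - 3 R k\right)\right) = -4 + \left(-5 - k\right) \left(-6 - 18 R - 3 R k\right)$)
$\left(25 + h{\left(s{\left(-5 \right)},-2 \right)}\right) \left(-18\right) = \left(25 + \left(26 + 6 \cdot 3 + 90 \left(-2\right) + 3 \left(-2\right) 3^{2} + 33 \left(-2\right) 3\right)\right) \left(-18\right) = \left(25 + \left(26 + 18 - 180 + 3 \left(-2\right) 9 - 198\right)\right) \left(-18\right) = \left(25 - 388\right) \left(-18\right) = \left(-363\right) \left(-18\right) = 6534$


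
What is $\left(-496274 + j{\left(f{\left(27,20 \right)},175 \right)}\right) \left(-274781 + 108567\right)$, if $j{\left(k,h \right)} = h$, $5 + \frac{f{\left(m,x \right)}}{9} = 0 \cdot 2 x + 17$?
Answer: $82458599186$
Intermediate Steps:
$f{\left(m,x \right)} = 108$ ($f{\left(m,x \right)} = -45 + 9 \left(0 \cdot 2 x + 17\right) = -45 + 9 \left(0 x + 17\right) = -45 + 9 \left(0 + 17\right) = -45 + 9 \cdot 17 = -45 + 153 = 108$)
$\left(-496274 + j{\left(f{\left(27,20 \right)},175 \right)}\right) \left(-274781 + 108567\right) = \left(-496274 + 175\right) \left(-274781 + 108567\right) = \left(-496099\right) \left(-166214\right) = 82458599186$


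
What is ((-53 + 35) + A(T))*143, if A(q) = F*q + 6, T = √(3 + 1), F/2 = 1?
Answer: -1144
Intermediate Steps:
F = 2 (F = 2*1 = 2)
T = 2 (T = √4 = 2)
A(q) = 6 + 2*q (A(q) = 2*q + 6 = 6 + 2*q)
((-53 + 35) + A(T))*143 = ((-53 + 35) + (6 + 2*2))*143 = (-18 + (6 + 4))*143 = (-18 + 10)*143 = -8*143 = -1144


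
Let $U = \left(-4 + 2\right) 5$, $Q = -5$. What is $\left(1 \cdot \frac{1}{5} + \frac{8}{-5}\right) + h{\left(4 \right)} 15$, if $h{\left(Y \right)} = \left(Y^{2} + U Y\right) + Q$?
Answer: $- \frac{2182}{5} \approx -436.4$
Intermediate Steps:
$U = -10$ ($U = \left(-2\right) 5 = -10$)
$h{\left(Y \right)} = -5 + Y^{2} - 10 Y$ ($h{\left(Y \right)} = \left(Y^{2} - 10 Y\right) - 5 = -5 + Y^{2} - 10 Y$)
$\left(1 \cdot \frac{1}{5} + \frac{8}{-5}\right) + h{\left(4 \right)} 15 = \left(1 \cdot \frac{1}{5} + \frac{8}{-5}\right) + \left(-5 + 4^{2} - 40\right) 15 = \left(1 \cdot \frac{1}{5} + 8 \left(- \frac{1}{5}\right)\right) + \left(-5 + 16 - 40\right) 15 = \left(\frac{1}{5} - \frac{8}{5}\right) - 435 = - \frac{7}{5} - 435 = - \frac{2182}{5}$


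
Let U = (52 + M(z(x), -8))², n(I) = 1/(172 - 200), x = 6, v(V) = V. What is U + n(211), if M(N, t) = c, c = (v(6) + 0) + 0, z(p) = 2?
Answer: 94191/28 ≈ 3364.0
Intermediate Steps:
n(I) = -1/28 (n(I) = 1/(-28) = -1/28)
c = 6 (c = (6 + 0) + 0 = 6 + 0 = 6)
M(N, t) = 6
U = 3364 (U = (52 + 6)² = 58² = 3364)
U + n(211) = 3364 - 1/28 = 94191/28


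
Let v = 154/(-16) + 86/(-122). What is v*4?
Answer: -5041/122 ≈ -41.320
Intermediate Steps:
v = -5041/488 (v = 154*(-1/16) + 86*(-1/122) = -77/8 - 43/61 = -5041/488 ≈ -10.330)
v*4 = -5041/488*4 = -5041/122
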